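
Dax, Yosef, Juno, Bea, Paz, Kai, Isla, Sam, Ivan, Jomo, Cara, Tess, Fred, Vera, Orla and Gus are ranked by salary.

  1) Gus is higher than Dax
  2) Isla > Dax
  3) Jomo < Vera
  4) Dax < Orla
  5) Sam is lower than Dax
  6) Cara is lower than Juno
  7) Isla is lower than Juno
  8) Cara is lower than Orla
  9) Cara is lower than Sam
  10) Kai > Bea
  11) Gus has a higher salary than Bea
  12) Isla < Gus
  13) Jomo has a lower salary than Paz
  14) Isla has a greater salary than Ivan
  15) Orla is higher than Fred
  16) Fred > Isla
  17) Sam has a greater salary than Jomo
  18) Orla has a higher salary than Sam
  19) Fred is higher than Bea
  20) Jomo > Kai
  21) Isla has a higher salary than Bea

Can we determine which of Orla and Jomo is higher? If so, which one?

Jomo < Sam and Sam < Dax give Jomo < Dax.
With Dax < Isla: Jomo < Sam < Dax < Isla.
Then Isla < Fred extends the chain to Fred.
With Fred < Orla: Jomo < Sam < Dax < Isla < Fred < Orla.
So Orla is higher.

Orla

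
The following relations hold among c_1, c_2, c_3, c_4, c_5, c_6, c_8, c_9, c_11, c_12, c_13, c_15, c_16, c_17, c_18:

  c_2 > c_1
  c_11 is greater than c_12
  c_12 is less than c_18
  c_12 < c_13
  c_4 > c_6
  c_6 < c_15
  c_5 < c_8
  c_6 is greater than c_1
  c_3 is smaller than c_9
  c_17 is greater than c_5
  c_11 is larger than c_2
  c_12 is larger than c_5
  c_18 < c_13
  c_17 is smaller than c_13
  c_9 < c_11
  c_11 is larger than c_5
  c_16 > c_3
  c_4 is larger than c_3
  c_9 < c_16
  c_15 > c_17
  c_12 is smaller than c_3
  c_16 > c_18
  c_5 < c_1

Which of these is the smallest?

c_5

Chaining upward from c_5: directly above it, c_12, c_1, c_17, c_11, c_8; then c_3, c_6, c_2, c_15, c_18, c_13; then c_9, c_16, c_4.
That covers every other element, and nothing is given below c_5, so c_5 is the smallest.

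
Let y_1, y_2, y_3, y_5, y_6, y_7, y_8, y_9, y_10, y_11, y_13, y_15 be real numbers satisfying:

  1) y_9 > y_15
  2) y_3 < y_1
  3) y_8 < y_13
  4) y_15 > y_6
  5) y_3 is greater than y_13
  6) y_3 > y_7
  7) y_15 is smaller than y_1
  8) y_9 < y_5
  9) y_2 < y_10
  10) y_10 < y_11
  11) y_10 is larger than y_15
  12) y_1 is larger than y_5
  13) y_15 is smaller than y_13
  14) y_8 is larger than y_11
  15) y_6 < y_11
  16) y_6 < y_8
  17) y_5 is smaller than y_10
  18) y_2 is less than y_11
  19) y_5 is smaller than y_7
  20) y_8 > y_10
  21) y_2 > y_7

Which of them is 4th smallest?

y_5

Piecing the relations together gives one ordering: y_6 < y_15 < y_9 < y_5 < y_7 < y_2 < y_10 < y_11 < y_8 < y_13 < y_3 < y_1.
Counting 4 from the smallest end gives y_5.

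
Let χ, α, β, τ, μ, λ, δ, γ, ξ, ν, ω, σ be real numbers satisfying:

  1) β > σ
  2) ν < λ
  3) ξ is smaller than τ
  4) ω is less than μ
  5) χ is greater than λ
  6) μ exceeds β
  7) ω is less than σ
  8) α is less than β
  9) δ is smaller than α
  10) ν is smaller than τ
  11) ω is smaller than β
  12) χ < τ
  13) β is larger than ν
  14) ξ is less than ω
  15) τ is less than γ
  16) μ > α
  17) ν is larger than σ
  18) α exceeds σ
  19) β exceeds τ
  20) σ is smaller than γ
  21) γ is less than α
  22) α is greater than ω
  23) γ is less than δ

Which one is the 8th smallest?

γ

The consecutive relations fix a unique order: ξ < ω < σ < ν < λ < χ < τ < γ < δ < α < β < μ.
The 8th smallest is γ.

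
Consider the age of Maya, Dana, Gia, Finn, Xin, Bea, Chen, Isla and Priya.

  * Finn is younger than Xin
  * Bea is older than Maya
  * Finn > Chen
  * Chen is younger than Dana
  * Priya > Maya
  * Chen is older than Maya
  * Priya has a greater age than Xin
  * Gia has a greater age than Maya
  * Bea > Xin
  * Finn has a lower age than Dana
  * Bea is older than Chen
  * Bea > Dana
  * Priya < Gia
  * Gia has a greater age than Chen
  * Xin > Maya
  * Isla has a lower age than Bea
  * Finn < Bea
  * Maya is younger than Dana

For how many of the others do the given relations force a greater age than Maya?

7

The elements the relations force above Maya are Chen, Finn, Dana, Xin, Priya, Gia, Bea — no chain reaches any other.
That is 7.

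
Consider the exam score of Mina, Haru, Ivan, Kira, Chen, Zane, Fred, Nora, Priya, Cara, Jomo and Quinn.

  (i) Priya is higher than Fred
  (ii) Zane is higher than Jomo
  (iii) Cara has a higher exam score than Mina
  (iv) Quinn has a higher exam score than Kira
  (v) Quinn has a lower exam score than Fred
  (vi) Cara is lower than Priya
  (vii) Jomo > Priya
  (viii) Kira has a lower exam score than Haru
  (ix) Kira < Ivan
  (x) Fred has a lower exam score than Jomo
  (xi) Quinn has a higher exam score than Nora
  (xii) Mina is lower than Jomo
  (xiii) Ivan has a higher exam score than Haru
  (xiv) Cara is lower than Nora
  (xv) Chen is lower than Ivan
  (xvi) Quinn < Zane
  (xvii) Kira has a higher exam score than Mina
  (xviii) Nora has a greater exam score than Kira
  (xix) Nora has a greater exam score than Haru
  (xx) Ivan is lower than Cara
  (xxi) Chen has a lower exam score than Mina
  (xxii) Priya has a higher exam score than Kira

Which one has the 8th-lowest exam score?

Quinn

Piecing the relations together gives one ordering: Chen < Mina < Kira < Haru < Ivan < Cara < Nora < Quinn < Fred < Priya < Jomo < Zane.
Counting 8 from the smallest end gives Quinn.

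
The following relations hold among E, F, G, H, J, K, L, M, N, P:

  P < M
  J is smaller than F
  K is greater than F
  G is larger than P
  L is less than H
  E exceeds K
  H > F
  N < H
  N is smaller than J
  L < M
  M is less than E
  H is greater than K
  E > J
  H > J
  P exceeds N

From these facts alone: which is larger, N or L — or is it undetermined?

undetermined

Following every chain through N: above N we get J, P, G, F, K, M, E, H.
L is not reached, and no chain runs the other way from L to N.
So the given relations leave the order of N and L undetermined.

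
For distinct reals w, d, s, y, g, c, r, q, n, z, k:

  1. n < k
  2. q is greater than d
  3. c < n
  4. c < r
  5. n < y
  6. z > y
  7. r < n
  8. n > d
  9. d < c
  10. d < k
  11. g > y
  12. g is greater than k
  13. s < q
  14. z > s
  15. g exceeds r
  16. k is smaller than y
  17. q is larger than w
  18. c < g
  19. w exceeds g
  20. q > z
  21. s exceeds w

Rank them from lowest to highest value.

d < c < r < n < k < y < g < w < s < z < q

Nothing is placed below d, so it is least; from there d < c; c < r; r < n; n < k; k < y; y < g; g < w; w < s; s < z; z < q, each given directly.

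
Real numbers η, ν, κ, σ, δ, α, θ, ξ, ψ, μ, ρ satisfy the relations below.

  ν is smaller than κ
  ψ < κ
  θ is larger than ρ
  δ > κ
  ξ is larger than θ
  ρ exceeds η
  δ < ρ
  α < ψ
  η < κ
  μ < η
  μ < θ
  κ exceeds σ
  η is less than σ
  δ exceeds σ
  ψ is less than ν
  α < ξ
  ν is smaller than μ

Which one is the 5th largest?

The consecutive relations fix a unique order: α < ψ < ν < μ < η < σ < κ < δ < ρ < θ < ξ.
Counting 5 from the largest end gives κ.

κ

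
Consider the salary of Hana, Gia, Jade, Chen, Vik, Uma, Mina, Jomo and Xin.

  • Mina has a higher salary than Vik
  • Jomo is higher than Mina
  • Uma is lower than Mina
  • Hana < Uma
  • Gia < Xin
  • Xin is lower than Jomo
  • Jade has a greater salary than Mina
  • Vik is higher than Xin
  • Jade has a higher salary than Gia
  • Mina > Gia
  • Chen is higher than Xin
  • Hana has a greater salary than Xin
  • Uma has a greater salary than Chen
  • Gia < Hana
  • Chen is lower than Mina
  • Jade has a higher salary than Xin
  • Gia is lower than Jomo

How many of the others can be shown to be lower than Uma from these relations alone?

4

The elements the relations force below Uma are Gia, Xin, Chen, Hana — no chain reaches any other.
That is 4.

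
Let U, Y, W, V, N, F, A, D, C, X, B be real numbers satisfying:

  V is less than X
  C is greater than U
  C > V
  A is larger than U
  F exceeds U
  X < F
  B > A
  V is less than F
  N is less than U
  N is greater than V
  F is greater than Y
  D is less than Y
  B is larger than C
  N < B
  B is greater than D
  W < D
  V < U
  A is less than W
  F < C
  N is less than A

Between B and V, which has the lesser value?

V

The relevant relations are V < N; N < U; U < A; A < W; W < D; D < Y; Y < F; F < C; C < B.
Chaining these gives V < N < U < A < W < D < Y < F < C < B.
So V < B; V is the smaller of the two.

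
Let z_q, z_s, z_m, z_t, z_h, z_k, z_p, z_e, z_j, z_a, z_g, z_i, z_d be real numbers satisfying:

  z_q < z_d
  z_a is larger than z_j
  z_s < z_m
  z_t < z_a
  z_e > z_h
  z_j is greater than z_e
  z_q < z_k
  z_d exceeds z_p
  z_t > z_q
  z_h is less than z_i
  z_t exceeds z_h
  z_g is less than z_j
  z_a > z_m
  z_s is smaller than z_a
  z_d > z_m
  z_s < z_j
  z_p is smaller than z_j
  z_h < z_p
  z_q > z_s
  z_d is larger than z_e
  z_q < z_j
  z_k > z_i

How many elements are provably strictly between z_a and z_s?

4

Chaining upward from z_s reaches: z_m, z_q, z_d, z_t, z_j, z_k.
Chaining downward from z_a reaches: z_h, z_g, z_m, z_q, z_e, z_p, z_t, z_j.
Strictly between z_s and z_a are those in both lists: z_m, z_q, z_t, z_j — 4 elements.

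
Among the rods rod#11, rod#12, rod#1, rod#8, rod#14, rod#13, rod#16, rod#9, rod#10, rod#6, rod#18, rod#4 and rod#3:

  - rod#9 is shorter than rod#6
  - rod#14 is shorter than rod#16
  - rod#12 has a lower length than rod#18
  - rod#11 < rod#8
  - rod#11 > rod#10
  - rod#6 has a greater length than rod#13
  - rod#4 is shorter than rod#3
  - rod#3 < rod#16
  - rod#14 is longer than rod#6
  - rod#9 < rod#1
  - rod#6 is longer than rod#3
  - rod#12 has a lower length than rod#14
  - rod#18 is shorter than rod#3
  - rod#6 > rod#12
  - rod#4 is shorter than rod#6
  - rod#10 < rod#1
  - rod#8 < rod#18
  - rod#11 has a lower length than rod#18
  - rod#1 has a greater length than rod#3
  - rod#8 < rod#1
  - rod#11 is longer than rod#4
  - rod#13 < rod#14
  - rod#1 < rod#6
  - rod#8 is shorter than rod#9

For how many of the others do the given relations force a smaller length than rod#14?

11

The elements the relations force below rod#14 are rod#4, rod#10, rod#12, rod#11, rod#8, rod#13, rod#18, rod#9, rod#3, rod#1, rod#6 — no chain reaches any other.
That is 11.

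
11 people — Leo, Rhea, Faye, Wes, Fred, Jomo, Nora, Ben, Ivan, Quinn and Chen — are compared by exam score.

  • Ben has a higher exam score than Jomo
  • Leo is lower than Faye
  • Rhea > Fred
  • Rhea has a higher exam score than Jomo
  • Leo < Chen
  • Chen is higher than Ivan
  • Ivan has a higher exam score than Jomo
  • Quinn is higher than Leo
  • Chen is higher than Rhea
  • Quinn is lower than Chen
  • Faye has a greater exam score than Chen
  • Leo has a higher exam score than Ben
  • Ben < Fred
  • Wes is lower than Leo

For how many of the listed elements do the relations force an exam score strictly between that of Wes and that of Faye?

3

Chaining upward from Wes reaches: Leo, Quinn, Chen.
Chaining downward from Faye reaches: Jomo, Ben, Leo, Fred, Rhea, Quinn, Ivan, Chen.
Strictly between Wes and Faye are those in both lists: Leo, Quinn, Chen — 3 elements.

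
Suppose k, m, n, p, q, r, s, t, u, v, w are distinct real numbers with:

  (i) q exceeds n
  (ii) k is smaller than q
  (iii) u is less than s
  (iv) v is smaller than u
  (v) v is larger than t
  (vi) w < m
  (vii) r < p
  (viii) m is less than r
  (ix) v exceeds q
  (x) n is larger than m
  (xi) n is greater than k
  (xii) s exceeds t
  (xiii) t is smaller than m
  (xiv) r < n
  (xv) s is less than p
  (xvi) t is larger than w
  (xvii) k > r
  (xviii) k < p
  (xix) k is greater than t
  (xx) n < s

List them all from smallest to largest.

Each adjacent pair is fixed by a given relation: w < t; t < m; m < r; r < k; k < n; n < q; q < v; v < u; u < s; s < p. Chaining them end to end gives the full order.

w < t < m < r < k < n < q < v < u < s < p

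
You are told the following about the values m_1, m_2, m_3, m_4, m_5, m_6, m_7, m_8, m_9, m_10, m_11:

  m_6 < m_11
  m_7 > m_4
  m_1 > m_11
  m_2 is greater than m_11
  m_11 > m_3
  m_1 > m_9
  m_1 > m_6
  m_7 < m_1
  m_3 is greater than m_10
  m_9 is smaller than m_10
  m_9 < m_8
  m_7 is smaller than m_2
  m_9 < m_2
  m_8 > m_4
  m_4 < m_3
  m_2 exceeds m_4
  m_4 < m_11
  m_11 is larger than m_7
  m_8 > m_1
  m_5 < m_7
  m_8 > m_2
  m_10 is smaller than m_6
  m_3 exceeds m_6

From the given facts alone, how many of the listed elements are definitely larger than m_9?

Directly above m_9: m_10, m_1, m_2, m_8.
One step further: m_6, m_3 (6 so far).
One step further: m_11 (7 so far).
Nothing else is reachable above m_9; 7 in all.

7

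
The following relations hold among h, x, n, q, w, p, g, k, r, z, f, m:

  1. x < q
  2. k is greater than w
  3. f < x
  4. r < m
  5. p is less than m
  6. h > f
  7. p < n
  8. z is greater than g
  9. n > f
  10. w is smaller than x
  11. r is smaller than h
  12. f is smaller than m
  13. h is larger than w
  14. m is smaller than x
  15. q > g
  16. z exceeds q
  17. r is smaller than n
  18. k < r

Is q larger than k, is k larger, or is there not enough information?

k < r and r < m give k < m.
With m < x: k < r < m < x.
With x < q: k < r < m < x < q.
So q is larger.

q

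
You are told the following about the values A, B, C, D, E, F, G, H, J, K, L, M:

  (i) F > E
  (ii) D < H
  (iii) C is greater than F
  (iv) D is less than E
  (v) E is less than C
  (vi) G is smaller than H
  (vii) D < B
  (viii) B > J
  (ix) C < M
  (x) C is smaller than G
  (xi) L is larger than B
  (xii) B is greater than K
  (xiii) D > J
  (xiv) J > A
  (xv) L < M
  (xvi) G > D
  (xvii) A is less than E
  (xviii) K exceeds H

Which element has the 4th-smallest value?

E

Chaining the given pairs: A < J < D < E < F < C < G < H < K < B < L < M.
Counting 4 from the smallest end gives E.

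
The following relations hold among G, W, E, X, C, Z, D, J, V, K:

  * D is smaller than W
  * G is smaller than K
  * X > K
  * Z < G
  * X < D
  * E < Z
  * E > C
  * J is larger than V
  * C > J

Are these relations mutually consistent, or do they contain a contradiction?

Every relation is compatible with V < J < C < E < Z < G < K < X < D < W; the set is consistent.

consistent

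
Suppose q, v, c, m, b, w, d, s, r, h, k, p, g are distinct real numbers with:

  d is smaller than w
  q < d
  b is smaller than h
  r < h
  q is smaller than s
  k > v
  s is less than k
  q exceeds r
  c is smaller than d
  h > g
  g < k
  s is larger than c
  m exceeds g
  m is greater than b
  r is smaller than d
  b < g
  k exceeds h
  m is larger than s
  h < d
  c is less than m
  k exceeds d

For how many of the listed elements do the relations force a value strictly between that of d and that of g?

1

Chaining upward from g reaches: m, h, w, k.
Chaining downward from d reaches: r, q, b, c, h.
Strictly between g and d are those in both lists: h — 1 element.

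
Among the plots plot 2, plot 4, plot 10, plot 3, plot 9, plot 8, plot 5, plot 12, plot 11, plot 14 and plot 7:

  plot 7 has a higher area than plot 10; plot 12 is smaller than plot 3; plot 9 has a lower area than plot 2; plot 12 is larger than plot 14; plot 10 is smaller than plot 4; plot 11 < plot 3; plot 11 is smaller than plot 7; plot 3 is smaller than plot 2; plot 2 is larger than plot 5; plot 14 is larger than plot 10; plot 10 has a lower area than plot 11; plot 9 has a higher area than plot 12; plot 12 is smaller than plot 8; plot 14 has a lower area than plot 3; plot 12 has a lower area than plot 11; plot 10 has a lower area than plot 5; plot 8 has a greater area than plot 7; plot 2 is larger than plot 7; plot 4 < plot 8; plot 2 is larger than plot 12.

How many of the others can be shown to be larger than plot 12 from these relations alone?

Directly above plot 12: plot 11, plot 9, plot 3, plot 8, plot 2.
One step further: plot 7 (6 so far).
No other element is forced above plot 12 by the given relations, so the count is 6.

6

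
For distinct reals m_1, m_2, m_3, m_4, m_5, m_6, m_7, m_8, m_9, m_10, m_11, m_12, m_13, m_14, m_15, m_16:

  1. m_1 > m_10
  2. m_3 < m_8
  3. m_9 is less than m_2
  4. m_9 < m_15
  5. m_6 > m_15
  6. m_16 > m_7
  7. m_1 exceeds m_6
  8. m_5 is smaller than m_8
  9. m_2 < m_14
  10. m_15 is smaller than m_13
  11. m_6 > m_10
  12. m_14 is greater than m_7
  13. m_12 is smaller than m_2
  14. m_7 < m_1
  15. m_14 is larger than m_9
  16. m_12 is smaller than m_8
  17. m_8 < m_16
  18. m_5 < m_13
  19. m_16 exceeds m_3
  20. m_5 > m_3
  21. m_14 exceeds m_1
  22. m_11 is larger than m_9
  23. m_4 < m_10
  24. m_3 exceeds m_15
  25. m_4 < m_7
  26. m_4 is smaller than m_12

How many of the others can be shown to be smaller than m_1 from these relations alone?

Directly below m_1: m_10, m_6, m_7.
One step further: m_4, m_15 (5 so far).
One step further: m_9 (6 so far).
No other element is forced below m_1 by the given relations, so the count is 6.

6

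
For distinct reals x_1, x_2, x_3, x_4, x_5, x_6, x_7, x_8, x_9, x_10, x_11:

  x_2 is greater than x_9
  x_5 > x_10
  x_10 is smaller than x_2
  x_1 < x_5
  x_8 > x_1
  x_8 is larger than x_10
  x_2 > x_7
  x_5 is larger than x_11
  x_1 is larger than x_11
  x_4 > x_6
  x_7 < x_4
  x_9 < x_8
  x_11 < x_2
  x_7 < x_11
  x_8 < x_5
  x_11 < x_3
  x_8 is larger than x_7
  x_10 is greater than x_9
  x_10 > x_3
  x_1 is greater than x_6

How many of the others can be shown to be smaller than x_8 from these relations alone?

From x_8 the given relations immediately reach x_7, x_9, x_1, x_10.
From those, x_6, x_11, x_3 — 7 in total.
No other element is forced below x_8 by the given relations, so the count is 7.

7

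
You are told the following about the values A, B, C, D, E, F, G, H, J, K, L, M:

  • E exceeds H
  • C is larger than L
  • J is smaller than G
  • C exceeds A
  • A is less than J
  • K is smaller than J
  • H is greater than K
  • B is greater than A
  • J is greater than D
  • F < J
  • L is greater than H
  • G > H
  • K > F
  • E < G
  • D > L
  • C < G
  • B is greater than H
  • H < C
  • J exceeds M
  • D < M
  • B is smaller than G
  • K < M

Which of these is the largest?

G

F is not greatest since F < K; A is not greatest since A < B; K is not greatest since K < J; H is not greatest since H < L; L is not greatest since L < D; E is not greatest since E < G; D is not greatest since D < J; C is not greatest since C < G; B is not greatest since B < G; M is not greatest since M < J; J is not greatest since J < G.
Only G has nothing above it, so G is the largest.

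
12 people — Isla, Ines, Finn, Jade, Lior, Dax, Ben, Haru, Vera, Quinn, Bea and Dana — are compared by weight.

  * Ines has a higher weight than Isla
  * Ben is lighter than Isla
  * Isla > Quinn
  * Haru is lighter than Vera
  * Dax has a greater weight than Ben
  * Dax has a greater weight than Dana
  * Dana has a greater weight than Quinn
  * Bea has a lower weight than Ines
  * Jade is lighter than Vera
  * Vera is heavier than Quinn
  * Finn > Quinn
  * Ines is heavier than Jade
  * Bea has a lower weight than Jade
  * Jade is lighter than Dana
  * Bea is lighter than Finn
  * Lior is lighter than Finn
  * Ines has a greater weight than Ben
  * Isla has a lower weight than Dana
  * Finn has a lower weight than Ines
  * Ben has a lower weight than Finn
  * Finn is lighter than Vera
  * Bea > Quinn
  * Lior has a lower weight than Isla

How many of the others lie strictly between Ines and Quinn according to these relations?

4

Chaining upward from Quinn reaches: Bea, Jade, Finn, Vera, Isla, Dana, Dax.
Chaining downward from Ines reaches: Bea, Lior, Jade, Ben, Finn, Isla.
Strictly between Quinn and Ines are those in both lists: Bea, Jade, Finn, Isla — 4 elements.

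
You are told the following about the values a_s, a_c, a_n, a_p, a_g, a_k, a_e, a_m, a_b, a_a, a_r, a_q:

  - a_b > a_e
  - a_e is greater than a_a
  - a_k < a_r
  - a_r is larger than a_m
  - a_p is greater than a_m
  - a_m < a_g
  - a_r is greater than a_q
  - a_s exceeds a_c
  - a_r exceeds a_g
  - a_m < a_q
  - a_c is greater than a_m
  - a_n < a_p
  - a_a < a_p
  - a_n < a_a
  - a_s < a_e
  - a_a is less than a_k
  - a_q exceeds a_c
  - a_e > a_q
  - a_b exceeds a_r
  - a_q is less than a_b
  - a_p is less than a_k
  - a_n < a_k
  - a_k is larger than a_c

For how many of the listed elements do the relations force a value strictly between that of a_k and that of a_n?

Chaining upward from a_n reaches: a_a, a_p, a_r, a_e, a_b.
Chaining downward from a_k reaches: a_m, a_c, a_a, a_p.
Strictly between a_n and a_k are those in both lists: a_a, a_p — 2 elements.

2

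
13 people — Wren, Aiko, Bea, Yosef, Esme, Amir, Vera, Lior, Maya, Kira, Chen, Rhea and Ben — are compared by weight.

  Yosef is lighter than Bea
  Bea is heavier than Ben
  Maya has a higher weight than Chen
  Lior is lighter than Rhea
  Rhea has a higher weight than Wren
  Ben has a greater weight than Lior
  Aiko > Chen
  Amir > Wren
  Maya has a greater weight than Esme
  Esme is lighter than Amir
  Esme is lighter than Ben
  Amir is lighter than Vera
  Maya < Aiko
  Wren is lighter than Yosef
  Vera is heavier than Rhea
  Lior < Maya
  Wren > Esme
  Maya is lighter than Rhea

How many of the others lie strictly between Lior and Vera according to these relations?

2

The relations place Lior below Vera. An element lies strictly between them when it is forced above Lior and also forced below Vera.
Above Lior: {Ben, Maya, Rhea, Bea, Aiko}. Below Vera: {Esme, Chen, Maya, Wren, Amir, Rhea}.
Intersection: {Maya, Rhea} — 2.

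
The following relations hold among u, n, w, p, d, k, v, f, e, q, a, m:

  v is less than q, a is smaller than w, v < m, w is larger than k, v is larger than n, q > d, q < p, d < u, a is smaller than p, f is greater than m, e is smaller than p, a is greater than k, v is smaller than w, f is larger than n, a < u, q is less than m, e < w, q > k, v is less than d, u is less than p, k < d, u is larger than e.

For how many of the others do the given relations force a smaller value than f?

The elements the relations force below f are n, k, v, d, q, m — no chain reaches any other.
That is 6.

6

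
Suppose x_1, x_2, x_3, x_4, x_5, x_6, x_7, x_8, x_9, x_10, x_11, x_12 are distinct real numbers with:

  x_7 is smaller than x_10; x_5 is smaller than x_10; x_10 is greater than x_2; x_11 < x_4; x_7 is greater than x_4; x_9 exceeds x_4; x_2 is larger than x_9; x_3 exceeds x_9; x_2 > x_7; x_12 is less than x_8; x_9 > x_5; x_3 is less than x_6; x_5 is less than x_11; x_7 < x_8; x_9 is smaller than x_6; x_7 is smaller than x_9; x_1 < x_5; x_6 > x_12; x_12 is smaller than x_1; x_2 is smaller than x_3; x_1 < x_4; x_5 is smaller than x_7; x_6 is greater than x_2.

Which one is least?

x_1 is not least since x_12 < x_1; x_5 is not least since x_1 < x_5; x_11 is not least since x_5 < x_11; x_4 is not least since x_11 < x_4; x_7 is not least since x_5 < x_7; x_9 is not least since x_4 < x_9; x_2 is not least since x_7 < x_2; x_3 is not least since x_9 < x_3; x_10 is not least since x_7 < x_10; x_8 is not least since x_7 < x_8; x_6 is not least since x_12 < x_6.
Only x_12 has nothing below it, so x_12 is the least.

x_12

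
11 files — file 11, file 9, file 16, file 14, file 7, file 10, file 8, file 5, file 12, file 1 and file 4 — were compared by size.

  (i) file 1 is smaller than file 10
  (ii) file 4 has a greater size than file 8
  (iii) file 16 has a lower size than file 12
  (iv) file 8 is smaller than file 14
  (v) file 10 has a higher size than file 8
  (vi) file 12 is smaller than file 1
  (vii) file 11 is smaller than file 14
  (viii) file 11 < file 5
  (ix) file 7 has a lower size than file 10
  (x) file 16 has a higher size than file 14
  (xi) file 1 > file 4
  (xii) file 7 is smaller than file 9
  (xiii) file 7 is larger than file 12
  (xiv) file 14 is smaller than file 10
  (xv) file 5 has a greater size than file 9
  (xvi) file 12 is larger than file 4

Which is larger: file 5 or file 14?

file 5

file 14 < file 16 < file 12 < file 7 < file 9 < file 5, by transitivity through file 16, file 12, file 7, file 9.
So file 14 < file 5; file 5 is the larger of the two.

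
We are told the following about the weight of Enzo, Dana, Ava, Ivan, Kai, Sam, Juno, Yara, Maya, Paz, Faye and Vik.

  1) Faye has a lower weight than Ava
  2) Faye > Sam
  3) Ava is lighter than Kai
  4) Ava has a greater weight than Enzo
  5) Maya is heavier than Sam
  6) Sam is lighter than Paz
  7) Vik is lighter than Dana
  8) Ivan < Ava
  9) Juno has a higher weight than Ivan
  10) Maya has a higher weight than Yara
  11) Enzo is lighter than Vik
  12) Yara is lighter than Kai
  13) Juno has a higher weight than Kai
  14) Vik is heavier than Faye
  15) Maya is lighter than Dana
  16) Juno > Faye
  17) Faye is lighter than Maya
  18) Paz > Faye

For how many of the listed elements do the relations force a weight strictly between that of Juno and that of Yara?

1

The relations place Yara below Juno. An element lies strictly between them when it is forced above Yara and also forced below Juno.
Above Yara: {Kai, Maya, Dana}. Below Juno: {Sam, Enzo, Faye, Ivan, Ava, Kai}.
Intersection: {Kai} — 1.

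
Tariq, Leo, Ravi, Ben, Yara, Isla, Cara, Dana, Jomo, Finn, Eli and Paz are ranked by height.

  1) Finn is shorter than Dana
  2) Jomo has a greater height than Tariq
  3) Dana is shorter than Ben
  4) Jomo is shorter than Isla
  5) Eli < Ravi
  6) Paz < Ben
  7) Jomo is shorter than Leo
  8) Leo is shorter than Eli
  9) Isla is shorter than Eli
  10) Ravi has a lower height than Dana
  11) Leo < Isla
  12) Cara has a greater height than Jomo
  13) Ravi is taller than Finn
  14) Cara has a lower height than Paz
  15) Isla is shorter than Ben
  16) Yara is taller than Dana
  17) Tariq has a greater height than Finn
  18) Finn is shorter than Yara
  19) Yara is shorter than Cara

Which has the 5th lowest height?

Chaining the given pairs: Finn < Tariq < Jomo < Leo < Isla < Eli < Ravi < Dana < Yara < Cara < Paz < Ben.
Counting 5 from the smallest end gives Isla.

Isla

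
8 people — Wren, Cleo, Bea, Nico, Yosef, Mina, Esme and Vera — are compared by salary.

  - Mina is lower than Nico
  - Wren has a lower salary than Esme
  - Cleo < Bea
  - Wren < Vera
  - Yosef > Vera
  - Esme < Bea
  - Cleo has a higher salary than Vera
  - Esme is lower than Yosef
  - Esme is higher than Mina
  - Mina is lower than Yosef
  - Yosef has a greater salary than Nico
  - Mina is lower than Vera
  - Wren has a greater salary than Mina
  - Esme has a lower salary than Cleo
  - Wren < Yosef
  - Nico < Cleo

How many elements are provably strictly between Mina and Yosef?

The relations place Mina below Yosef. An element lies strictly between them when it is forced above Mina and also forced below Yosef.
Above Mina: {Nico, Wren, Vera, Esme, Cleo, Bea}. Below Yosef: {Nico, Wren, Vera, Esme}.
Intersection: {Nico, Wren, Vera, Esme} — 4.

4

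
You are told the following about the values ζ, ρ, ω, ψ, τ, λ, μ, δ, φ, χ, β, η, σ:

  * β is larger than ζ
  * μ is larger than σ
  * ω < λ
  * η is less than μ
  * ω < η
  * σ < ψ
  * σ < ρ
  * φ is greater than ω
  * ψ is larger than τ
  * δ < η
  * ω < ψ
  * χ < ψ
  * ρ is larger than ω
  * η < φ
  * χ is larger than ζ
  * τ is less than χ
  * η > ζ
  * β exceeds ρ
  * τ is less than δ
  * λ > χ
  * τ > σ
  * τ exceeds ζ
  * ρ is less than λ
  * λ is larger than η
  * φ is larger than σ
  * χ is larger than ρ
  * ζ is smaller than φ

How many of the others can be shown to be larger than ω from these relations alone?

Directly above ω: ρ, η, λ, φ, ψ.
One step further: μ, χ, β (8 so far).
No other element is forced above ω by the given relations, so the count is 8.

8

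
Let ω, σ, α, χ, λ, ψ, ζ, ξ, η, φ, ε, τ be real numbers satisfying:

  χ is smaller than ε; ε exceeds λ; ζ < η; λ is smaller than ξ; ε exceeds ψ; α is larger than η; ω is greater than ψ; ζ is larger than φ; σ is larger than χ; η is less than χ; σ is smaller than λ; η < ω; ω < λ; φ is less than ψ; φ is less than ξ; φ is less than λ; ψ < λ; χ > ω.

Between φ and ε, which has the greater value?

ε

φ < ζ < η < χ < σ < λ < ε, by transitivity through ζ, η, χ, σ, λ.
So φ < ε; ε is the larger of the two.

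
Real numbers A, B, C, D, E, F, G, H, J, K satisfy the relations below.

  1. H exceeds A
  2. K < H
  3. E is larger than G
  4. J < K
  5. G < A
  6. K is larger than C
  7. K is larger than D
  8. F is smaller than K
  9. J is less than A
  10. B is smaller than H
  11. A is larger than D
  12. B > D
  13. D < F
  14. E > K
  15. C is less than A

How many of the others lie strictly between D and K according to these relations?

1

The relations place D below K. An element lies strictly between them when it is forced above D and also forced below K.
Above D: {F, E, B, A, H}. Below K: {F, J, C}.
Intersection: {F} — 1.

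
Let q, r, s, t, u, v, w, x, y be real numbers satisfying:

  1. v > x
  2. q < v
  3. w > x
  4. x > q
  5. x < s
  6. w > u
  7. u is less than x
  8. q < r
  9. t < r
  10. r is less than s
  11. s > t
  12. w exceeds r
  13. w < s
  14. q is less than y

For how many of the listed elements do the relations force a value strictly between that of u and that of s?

2

Chaining upward from u reaches: x, w, v.
Chaining downward from s reaches: q, t, x, r, w.
Strictly between u and s are those in both lists: x, w — 2 elements.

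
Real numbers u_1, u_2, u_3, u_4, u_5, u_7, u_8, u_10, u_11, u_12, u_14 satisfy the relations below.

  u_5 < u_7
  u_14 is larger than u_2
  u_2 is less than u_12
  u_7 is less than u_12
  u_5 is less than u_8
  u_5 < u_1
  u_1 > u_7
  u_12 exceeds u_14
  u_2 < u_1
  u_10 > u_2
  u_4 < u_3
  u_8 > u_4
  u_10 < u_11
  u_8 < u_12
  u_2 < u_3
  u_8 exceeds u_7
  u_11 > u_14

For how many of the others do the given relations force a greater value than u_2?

6

Directly above u_2: u_10, u_3, u_14, u_12, u_1.
One step further: u_11 (6 so far).
No other element is forced above u_2 by the given relations, so the count is 6.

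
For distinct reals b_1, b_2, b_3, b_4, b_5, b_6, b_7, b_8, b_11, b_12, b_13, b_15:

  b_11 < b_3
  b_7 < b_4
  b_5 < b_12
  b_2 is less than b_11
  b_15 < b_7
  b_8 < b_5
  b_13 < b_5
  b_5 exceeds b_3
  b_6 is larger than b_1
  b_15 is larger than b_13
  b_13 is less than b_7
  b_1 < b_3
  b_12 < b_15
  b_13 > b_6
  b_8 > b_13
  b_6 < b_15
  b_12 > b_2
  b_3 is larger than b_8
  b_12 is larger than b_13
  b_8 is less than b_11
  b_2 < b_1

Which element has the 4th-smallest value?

The consecutive relations fix a unique order: b_2 < b_1 < b_6 < b_13 < b_8 < b_11 < b_3 < b_5 < b_12 < b_15 < b_7 < b_4.
Counting 4 from the smallest end gives b_13.

b_13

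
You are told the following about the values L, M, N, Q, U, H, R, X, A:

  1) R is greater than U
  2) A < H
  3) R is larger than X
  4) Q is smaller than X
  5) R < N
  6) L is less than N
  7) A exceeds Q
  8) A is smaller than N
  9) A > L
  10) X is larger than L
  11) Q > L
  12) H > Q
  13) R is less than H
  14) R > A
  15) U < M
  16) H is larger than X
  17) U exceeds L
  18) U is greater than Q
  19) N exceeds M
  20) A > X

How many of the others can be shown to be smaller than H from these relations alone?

From H the given relations immediately reach Q, X, A, R.
From those, L, U — 6 in total.
No other element is forced below H by the given relations, so the count is 6.

6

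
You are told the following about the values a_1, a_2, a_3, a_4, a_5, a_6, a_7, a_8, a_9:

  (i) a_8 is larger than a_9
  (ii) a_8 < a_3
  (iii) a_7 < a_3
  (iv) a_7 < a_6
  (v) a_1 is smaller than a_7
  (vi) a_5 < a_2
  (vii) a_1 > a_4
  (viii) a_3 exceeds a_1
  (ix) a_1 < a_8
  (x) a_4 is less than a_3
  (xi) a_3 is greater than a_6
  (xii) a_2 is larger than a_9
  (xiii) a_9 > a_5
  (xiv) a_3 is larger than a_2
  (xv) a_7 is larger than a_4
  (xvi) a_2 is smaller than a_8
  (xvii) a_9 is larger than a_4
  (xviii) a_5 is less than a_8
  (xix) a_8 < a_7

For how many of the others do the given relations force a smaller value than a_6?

Directly below a_6: a_7.
One step further: a_4, a_1, a_8 (4 so far).
One step further: a_5, a_9, a_2 (7 so far).
No other element is forced below a_6 by the given relations, so the count is 7.

7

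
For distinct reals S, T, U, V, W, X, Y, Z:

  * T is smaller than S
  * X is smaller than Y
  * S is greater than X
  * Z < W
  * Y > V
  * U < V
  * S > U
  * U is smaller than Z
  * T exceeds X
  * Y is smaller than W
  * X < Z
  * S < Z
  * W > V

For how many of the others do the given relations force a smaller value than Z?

From Z the given relations immediately reach X, U, S.
From those, T — 4 in total.
No other element is forced below Z by the given relations, so the count is 4.

4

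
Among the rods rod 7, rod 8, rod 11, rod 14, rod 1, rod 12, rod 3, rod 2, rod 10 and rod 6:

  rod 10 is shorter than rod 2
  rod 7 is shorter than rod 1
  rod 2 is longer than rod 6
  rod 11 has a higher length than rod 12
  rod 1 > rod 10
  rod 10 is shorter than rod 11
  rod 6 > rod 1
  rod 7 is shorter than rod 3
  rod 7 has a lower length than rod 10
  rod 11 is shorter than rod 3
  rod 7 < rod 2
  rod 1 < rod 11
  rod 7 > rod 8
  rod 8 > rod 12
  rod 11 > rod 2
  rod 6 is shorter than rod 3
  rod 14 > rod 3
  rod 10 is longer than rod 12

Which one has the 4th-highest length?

Chaining the given pairs: rod 12 < rod 8 < rod 7 < rod 10 < rod 1 < rod 6 < rod 2 < rod 11 < rod 3 < rod 14.
Counting 4 from the largest end gives rod 2.

rod 2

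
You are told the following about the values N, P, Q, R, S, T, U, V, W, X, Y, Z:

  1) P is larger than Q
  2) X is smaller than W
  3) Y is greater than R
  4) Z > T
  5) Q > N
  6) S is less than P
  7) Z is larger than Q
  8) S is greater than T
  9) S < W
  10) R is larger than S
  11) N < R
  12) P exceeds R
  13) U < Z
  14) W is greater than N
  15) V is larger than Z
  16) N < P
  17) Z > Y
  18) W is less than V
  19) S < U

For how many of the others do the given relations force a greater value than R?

4

From R the given relations immediately reach Y, P.
From those, Z — 3 in total.
From those, V — 4 in total.
No other element is forced above R by the given relations, so the count is 4.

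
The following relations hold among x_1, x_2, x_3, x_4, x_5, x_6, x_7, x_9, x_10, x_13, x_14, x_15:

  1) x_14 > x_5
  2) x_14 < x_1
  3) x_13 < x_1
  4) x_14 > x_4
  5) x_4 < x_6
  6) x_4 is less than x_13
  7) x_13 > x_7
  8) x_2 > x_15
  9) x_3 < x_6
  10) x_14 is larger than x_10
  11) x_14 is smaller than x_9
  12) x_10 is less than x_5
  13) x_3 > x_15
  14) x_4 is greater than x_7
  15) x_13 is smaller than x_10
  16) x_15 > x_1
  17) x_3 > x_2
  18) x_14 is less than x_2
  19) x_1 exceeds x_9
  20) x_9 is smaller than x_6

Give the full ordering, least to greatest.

Each adjacent pair is fixed by a given relation: x_7 < x_4; x_4 < x_13; x_13 < x_10; x_10 < x_5; x_5 < x_14; x_14 < x_9; x_9 < x_1; x_1 < x_15; x_15 < x_2; x_2 < x_3; x_3 < x_6. Chaining them end to end gives the full order.

x_7 < x_4 < x_13 < x_10 < x_5 < x_14 < x_9 < x_1 < x_15 < x_2 < x_3 < x_6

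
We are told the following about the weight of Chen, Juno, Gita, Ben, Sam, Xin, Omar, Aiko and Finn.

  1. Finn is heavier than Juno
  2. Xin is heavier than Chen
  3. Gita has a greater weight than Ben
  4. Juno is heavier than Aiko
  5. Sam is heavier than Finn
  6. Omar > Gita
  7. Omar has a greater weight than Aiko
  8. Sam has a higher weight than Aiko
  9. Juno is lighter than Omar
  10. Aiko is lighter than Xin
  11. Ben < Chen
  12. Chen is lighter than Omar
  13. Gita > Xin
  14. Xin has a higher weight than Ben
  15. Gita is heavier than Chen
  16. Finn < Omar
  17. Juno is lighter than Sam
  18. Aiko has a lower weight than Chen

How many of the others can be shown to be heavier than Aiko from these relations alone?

The elements the relations force above Aiko are Juno, Chen, Xin, Gita, Finn, Sam, Omar — no chain reaches any other.
That is 7.

7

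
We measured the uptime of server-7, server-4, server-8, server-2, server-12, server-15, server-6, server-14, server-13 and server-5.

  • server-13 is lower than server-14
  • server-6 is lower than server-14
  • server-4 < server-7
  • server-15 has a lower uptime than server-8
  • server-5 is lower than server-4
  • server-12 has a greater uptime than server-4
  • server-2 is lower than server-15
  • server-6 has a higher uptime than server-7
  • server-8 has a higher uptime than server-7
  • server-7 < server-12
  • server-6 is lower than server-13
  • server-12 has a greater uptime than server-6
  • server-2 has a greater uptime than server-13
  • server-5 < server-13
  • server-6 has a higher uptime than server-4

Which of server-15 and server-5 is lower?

server-5 < server-4 < server-7 < server-6 < server-13 < server-2 < server-15, by transitivity through server-4, server-7, server-6, server-13, server-2.
So server-5 < server-15; server-5 is the lower of the two.

server-5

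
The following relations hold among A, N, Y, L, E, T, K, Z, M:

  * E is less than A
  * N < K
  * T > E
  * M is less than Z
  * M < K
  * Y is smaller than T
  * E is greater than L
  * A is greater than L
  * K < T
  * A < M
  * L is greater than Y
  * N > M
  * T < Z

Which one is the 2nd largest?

T

Piecing the relations together gives one ordering: Y < L < E < A < M < N < K < T < Z.
Counting 2 from the largest end gives T.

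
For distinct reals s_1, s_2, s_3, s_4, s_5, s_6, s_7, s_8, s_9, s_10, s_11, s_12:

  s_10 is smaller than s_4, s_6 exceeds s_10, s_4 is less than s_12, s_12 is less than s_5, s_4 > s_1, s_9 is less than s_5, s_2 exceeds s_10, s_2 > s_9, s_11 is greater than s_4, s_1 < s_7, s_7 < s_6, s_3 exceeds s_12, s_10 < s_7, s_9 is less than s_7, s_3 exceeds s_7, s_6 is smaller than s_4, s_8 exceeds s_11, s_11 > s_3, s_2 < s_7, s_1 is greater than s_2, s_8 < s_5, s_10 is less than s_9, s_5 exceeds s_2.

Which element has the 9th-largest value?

The consecutive relations fix a unique order: s_10 < s_9 < s_2 < s_1 < s_7 < s_6 < s_4 < s_12 < s_3 < s_11 < s_8 < s_5.
Counting 9 from the largest end gives s_1.

s_1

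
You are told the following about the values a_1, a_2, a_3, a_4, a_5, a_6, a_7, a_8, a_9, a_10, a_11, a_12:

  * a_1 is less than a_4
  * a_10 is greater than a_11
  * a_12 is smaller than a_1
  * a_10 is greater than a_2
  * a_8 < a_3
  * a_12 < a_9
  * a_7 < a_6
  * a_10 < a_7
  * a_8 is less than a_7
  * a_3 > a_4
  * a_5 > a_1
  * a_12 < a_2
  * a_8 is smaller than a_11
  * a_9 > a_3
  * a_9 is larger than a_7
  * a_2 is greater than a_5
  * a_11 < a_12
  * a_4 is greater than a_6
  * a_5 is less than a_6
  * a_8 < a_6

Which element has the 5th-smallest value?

Chaining the given pairs: a_8 < a_11 < a_12 < a_1 < a_5 < a_2 < a_10 < a_7 < a_6 < a_4 < a_3 < a_9.
Counting 5 from the smallest end gives a_5.

a_5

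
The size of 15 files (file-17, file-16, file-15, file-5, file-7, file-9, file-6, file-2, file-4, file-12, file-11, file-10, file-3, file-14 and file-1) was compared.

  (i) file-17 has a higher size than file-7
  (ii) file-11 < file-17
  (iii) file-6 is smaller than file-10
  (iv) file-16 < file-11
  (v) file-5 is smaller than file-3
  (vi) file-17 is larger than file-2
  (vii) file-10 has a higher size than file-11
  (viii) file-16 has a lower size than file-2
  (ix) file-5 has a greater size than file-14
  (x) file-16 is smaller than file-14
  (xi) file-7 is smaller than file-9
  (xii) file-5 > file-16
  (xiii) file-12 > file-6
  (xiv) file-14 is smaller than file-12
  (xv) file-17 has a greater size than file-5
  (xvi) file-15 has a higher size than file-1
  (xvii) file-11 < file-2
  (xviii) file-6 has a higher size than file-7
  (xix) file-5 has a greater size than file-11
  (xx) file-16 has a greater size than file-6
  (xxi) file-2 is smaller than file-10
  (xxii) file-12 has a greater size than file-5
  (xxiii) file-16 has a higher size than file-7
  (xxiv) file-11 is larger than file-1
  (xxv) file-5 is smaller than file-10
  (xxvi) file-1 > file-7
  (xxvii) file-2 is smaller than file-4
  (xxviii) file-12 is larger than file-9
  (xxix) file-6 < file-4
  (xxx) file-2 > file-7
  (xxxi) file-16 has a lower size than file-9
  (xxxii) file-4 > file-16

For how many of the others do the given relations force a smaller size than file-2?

From file-2 the given relations immediately reach file-7, file-16, file-11.
From those, file-6, file-1 — 5 in total.
No other element is forced below file-2 by the given relations, so the count is 5.

5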